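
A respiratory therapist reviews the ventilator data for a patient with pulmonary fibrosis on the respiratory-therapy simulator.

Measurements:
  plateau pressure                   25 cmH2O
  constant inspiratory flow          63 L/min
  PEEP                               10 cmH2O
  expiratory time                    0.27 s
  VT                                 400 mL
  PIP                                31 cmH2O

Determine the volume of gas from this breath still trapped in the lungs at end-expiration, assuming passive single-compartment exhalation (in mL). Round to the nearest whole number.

68

Flow: 63 L/min ÷ 60 = 1.05 L/s.
R = (PIP − Pplat)/V̇ = (31 − 25) / 1.05 = 6.0/1.05 = 5.714 cmH2O·s/L.
C = Vt/(Pplat − PEEP) = 400.0 / (25 − 10) = 400.0/15.0 = 26.667 mL/cmH2O.
τ = R × C = 5.714 × 0.02667 L/cmH2O = 0.1524 s.
Fraction remaining = e^(−Te/τ) = e^(−0.27/0.1524) = 0.1701.
Trapped volume = 400.0 × 0.1701 = 68.04 mL.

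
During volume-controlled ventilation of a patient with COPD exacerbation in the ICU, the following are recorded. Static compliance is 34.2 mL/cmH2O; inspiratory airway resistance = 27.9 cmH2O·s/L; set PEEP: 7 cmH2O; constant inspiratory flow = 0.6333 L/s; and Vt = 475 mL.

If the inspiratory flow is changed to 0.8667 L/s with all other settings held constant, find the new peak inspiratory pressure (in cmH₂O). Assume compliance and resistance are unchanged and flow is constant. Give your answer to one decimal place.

PIP = Vt/C + R·V̇ + PEEP (constant-flow equation of motion).
Only the resistive term changes: ΔPIP = R × ΔV̇ = 27.9 × (0.8667 − 0.6333) = 27.9 × 0.2334 = 6.512 cmH2O.
Original PIP = 475/34.2 + 27.9×0.6333 + 7 = 38.558 cmH2O; new PIP = 38.558 + (6.512) = 45.07 cmH2O.

45.1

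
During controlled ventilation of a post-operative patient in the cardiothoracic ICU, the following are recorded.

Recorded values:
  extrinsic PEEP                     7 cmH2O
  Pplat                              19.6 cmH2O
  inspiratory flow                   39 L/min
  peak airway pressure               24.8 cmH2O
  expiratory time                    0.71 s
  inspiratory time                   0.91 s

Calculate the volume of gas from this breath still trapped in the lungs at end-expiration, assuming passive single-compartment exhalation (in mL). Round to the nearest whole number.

Flow: 39 L/min ÷ 60 = 0.65 L/s.
Vt = flow × Ti = 0.65 L/s × 0.91 s × 1000 mL/L = 591.5 mL.
R = (PIP − Pplat)/V̇ = (24.8 − 19.6) / 0.65 = 5.2/0.65 = 8.0 cmH2O·s/L.
C = Vt/(Pplat − PEEP) = 591.5 / (19.6 − 7) = 591.5/12.6 = 46.944 mL/cmH2O.
τ = R × C = 8.0 × 0.04694 L/cmH2O = 0.3755 s.
Fraction remaining = e^(−Te/τ) = e^(−0.71/0.3755) = 0.1509.
Trapped volume = 591.5 × 0.1509 = 89.257 mL.

89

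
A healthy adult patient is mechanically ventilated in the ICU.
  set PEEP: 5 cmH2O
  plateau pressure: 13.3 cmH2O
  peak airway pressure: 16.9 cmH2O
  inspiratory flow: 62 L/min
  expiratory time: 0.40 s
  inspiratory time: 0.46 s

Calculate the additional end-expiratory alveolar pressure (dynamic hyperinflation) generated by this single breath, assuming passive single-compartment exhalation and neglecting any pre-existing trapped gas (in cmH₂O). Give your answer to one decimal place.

1.1

Flow: 62 L/min ÷ 60 = 1.0333 L/s.
Vt = flow × Ti = 1.0333 L/s × 0.46 s × 1000 mL/L = 475.32 mL.
R = (PIP − Pplat)/V̇ = (16.9 − 13.3) / 1.0333 = 3.6/1.0333 = 3.484 cmH2O·s/L.
C = Vt/(Pplat − PEEP) = 475.32 / (13.3 − 5) = 475.32/8.3 = 57.267 mL/cmH2O.
τ = R × C = 3.484 × 0.05727 L/cmH2O = 0.1995 s.
Fraction remaining = e^(−Te/τ) = e^(−0.40/0.1995) = 0.1347; trapped volume = 475.32 × 0.1347 = 64.026 mL.
Additional alveolar pressure from trapping ≈ V_trapped / C = 64.026 / 57.267 = 1.118 cmH2O.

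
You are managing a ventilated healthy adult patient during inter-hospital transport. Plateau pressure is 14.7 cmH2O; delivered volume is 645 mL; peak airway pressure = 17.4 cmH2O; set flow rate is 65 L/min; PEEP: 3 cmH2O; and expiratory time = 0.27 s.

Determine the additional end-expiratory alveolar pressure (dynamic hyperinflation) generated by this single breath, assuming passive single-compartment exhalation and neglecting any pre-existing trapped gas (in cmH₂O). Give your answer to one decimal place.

Flow: 65 L/min ÷ 60 = 1.0833 L/s.
R = (PIP − Pplat)/V̇ = (17.4 − 14.7) / 1.0833 = 2.7/1.0833 = 2.492 cmH2O·s/L.
C = Vt/(Pplat − PEEP) = 645.0 / (14.7 − 3) = 645.0/11.7 = 55.128 mL/cmH2O.
τ = R × C = 2.492 × 0.05513 L/cmH2O = 0.1374 s.
Fraction remaining = e^(−Te/τ) = e^(−0.27/0.1374) = 0.1401; trapped volume = 645.0 × 0.1401 = 90.365 mL.
Additional alveolar pressure from trapping ≈ V_trapped / C = 90.365 / 55.128 = 1.639 cmH2O.

1.6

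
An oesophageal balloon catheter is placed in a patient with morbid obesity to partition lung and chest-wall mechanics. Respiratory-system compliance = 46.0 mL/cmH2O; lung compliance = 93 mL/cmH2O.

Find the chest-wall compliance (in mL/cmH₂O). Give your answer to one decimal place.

91.0

1/Ccw = 1/Crs − 1/CL.
1/Ccw = 1/46.0 − 1/93 = 0.01099.
Ccw = 90.992 mL/cmH2O.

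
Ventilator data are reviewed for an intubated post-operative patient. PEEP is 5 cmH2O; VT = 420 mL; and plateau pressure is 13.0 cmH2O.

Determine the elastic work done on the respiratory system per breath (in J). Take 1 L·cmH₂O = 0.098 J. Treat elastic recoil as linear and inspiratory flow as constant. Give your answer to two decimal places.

0.16

Elastic work ≈ ½ × (Pplat − PEEP) × Vt = 0.5 × (13.0 − 5) × 0.420 L = 0.5 × 8.0 × 0.420 = 1.68 L·cmH2O.
× 0.098 J/(L·cmH2O) → 0.1646 J.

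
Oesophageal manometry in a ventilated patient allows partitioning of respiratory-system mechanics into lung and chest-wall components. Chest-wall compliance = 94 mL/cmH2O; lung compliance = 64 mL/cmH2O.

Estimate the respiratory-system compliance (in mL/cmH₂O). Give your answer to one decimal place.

38.1

Lung and chest wall are elastances in series: 1/Crs = 1/CL + 1/Ccw.
1/Crs = 1/64 + 1/94 = 0.02626.
Crs = 38.081 mL/cmH2O.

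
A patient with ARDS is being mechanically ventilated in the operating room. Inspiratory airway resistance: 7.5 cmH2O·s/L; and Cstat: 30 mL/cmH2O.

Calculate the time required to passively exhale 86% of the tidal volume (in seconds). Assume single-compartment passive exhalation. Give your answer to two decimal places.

τ = R × C = 7.5 × 30 mL/cmH2O = 7.5 × 0.030 L/cmH2O = 0.225 s.
Exhaled fraction f = 1 − e^(−t/τ) → t = −τ·ln(1 − f) = −0.225·ln(0.14) = 0.4424 s.

0.44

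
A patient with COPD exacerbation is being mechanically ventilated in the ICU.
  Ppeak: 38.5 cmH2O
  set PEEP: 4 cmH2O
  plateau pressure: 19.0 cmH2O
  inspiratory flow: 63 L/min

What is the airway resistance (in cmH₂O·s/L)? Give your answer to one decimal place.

18.6

Flow: 63 L/min ÷ 60 = 1.05 L/s.
Raw = (PIP − Pplat) / flow = (38.5 − 19.0) / 1.05 = 19.5 / 1.05 = 18.571 cmH2O·s/L.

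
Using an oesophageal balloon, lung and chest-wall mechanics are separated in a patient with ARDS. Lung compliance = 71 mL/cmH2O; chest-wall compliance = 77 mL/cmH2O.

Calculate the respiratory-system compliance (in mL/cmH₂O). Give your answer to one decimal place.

Lung and chest wall are elastances in series: 1/Crs = 1/CL + 1/Ccw.
1/Crs = 1/71 + 1/77 = 0.02707.
Crs = 36.941 mL/cmH2O.

36.9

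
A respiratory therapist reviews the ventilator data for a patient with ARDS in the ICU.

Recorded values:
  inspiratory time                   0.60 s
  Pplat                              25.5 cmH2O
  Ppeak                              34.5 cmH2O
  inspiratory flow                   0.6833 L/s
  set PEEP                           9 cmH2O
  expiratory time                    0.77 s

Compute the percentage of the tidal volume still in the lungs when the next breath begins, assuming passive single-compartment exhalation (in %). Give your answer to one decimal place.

9.5

Vt = flow × Ti = 0.6833 L/s × 0.60 s × 1000 mL/L = 409.98 mL.
R = (PIP − Pplat)/V̇ = (34.5 − 25.5) / 0.6833 = 9.0/0.6833 = 13.171 cmH2O·s/L.
C = Vt/(Pplat − PEEP) = 409.98 / (25.5 − 9) = 409.98/16.5 = 24.847 mL/cmH2O.
τ = R × C = 13.171 × 0.02485 L/cmH2O = 0.3273 s.
Fraction remaining at end-expiration = e^(−Te/τ) = e^(−0.77/0.3273) = 0.09512 → 9.512%.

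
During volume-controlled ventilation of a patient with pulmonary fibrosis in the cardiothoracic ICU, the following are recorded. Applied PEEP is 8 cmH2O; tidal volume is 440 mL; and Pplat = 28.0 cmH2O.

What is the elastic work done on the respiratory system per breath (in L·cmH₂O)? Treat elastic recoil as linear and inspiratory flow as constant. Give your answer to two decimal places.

4.40

Elastic work ≈ ½ × (Pplat − PEEP) × Vt = 0.5 × (28.0 − 8) × 0.440 L = 0.5 × 20.0 × 0.440 = 4.4 L·cmH2O.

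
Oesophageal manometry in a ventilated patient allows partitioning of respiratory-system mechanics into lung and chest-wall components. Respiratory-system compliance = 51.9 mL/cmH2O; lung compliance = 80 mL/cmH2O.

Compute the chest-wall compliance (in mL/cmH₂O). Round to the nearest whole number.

148

1/Ccw = 1/Crs − 1/CL.
1/Ccw = 1/51.9 − 1/80 = 0.006768.
Ccw = 147.75 mL/cmH2O.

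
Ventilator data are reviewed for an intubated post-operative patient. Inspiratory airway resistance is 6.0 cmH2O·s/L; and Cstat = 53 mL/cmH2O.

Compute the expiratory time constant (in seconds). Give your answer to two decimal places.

0.32

τ = R × C = 6.0 × 53 mL/cmH2O = 6.0 × 0.053 L/cmH2O = 0.318 s.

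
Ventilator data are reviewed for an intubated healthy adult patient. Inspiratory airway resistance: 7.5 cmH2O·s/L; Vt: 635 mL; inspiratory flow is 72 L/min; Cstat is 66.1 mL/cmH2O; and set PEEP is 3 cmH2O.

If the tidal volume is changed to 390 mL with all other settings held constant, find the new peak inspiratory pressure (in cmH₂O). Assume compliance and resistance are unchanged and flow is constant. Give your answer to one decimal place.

17.9

Flow: 72 L/min ÷ 60 = 1.2 L/s.
PIP = Vt/C + R·V̇ + PEEP (constant-flow equation of motion).
Only the elastic term changes: ΔPIP = ΔVt / C = (390 − 635) / 66.1 = -3.707 cmH2O.
Original PIP = 635/66.1 + 7.5×1.2 + 3 = 21.607 cmH2O; new PIP = 21.607 + (-3.707) = 17.9 cmH2O.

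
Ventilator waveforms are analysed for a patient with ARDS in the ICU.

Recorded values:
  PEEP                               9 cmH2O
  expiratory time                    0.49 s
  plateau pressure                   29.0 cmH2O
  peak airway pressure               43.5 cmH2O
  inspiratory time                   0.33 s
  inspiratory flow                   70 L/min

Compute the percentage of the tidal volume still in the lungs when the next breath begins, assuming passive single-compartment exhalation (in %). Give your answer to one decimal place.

Flow: 70 L/min ÷ 60 = 1.1667 L/s.
Vt = flow × Ti = 1.1667 L/s × 0.33 s × 1000 mL/L = 385.01 mL.
R = (PIP − Pplat)/V̇ = (43.5 − 29.0) / 1.1667 = 14.5/1.1667 = 12.428 cmH2O·s/L.
C = Vt/(Pplat − PEEP) = 385.01 / (29.0 − 9) = 385.01/20.0 = 19.251 mL/cmH2O.
τ = R × C = 12.428 × 0.01925 L/cmH2O = 0.2392 s.
Fraction remaining at end-expiration = e^(−Te/τ) = e^(−0.49/0.2392) = 0.1289 → 12.89%.

12.9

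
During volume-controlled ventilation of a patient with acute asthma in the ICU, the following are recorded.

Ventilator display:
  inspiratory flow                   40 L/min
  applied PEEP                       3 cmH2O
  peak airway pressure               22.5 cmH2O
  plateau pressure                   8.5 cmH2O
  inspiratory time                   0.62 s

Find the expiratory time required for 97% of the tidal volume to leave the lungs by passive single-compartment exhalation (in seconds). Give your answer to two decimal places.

Flow: 40 L/min ÷ 60 = 0.6667 L/s.
Vt = flow × Ti = 0.6667 L/s × 0.62 s × 1000 mL/L = 413.35 mL.
R = (PIP − Pplat)/V̇ = (22.5 − 8.5) / 0.6667 = 14.0/0.6667 = 20.999 cmH2O·s/L.
C = Vt/(Pplat − PEEP) = 413.35 / (8.5 − 3) = 413.35/5.5 = 75.155 mL/cmH2O.
τ = R × C = 20.999 × 0.07516 L/cmH2O = 1.578 s.
t = −τ·ln(1 − 0.97) = −1.578·ln(0.03) = 5.533 s.

5.53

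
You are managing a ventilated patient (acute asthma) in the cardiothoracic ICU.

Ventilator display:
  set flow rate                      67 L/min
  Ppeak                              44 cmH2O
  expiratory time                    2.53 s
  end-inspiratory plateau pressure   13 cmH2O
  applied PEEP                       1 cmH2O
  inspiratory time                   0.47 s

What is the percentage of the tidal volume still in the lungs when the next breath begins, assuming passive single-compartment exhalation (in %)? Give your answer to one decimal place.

Flow: 67 L/min ÷ 60 = 1.1167 L/s.
Vt = flow × Ti = 1.1167 L/s × 0.47 s × 1000 mL/L = 524.85 mL.
R = (PIP − Pplat)/V̇ = (44 − 13) / 1.1167 = 31.0/1.1167 = 27.76 cmH2O·s/L.
C = Vt/(Pplat − PEEP) = 524.85 / (13 − 1) = 524.85/12.0 = 43.738 mL/cmH2O.
τ = R × C = 27.76 × 0.04374 L/cmH2O = 1.214 s.
Fraction remaining at end-expiration = e^(−Te/τ) = e^(−2.53/1.214) = 0.1244 → 12.44%.

12.4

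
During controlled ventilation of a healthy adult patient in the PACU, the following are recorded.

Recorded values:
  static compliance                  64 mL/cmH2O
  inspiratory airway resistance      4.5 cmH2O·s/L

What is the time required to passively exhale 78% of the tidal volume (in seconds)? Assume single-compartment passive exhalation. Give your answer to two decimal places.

τ = R × C = 4.5 × 64 mL/cmH2O = 4.5 × 0.064 L/cmH2O = 0.288 s.
Exhaled fraction f = 1 − e^(−t/τ) → t = −τ·ln(1 − f) = −0.288·ln(0.22) = 0.4361 s.

0.44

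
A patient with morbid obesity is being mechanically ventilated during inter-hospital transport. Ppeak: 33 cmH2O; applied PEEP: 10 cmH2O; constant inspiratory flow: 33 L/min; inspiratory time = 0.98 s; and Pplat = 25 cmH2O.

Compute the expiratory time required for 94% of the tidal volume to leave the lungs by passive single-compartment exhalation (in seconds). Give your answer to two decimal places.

1.47

Flow: 33 L/min ÷ 60 = 0.55 L/s.
Vt = flow × Ti = 0.55 L/s × 0.98 s × 1000 mL/L = 539.0 mL.
R = (PIP − Pplat)/V̇ = (33 − 25) / 0.55 = 8.0/0.55 = 14.545 cmH2O·s/L.
C = Vt/(Pplat − PEEP) = 539.0 / (25 − 10) = 539.0/15.0 = 35.933 mL/cmH2O.
τ = R × C = 14.545 × 0.03593 L/cmH2O = 0.5226 s.
t = −τ·ln(1 − 0.94) = −0.5226·ln(0.06) = 1.47 s.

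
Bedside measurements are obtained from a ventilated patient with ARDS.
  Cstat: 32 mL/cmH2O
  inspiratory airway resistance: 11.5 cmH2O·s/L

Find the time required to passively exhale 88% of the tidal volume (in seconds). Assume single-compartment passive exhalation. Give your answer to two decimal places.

0.78

τ = R × C = 11.5 × 32 mL/cmH2O = 11.5 × 0.032 L/cmH2O = 0.368 s.
Exhaled fraction f = 1 − e^(−t/τ) → t = −τ·ln(1 − f) = −0.368·ln(0.12) = 0.7803 s.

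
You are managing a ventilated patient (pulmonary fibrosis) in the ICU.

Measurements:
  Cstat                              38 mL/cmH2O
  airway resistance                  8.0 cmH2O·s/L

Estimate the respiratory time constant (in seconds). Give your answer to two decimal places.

τ = R × C = 8.0 × 38 mL/cmH2O = 8.0 × 0.038 L/cmH2O = 0.304 s.

0.30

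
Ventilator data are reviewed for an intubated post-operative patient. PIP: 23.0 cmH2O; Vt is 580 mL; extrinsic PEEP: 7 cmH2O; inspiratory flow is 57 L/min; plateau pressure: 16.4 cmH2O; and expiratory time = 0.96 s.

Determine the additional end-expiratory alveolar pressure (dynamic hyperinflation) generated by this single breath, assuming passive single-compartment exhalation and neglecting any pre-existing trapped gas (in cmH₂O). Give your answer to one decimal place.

Flow: 57 L/min ÷ 60 = 0.95 L/s.
R = (PIP − Pplat)/V̇ = (23.0 − 16.4) / 0.95 = 6.6/0.95 = 6.947 cmH2O·s/L.
C = Vt/(Pplat − PEEP) = 580.0 / (16.4 − 7) = 580.0/9.4 = 61.702 mL/cmH2O.
τ = R × C = 6.947 × 0.0617 L/cmH2O = 0.4286 s.
Fraction remaining = e^(−Te/τ) = e^(−0.96/0.4286) = 0.1065; trapped volume = 580.0 × 0.1065 = 61.77 mL.
Additional alveolar pressure from trapping ≈ V_trapped / C = 61.77 / 61.702 = 1.001 cmH2O.

1.0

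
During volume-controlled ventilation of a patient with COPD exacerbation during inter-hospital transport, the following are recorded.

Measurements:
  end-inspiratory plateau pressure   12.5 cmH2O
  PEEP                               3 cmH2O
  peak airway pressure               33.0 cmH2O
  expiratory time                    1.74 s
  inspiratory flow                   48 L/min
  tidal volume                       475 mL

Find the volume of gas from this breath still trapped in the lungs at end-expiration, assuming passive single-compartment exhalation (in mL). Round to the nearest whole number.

Flow: 48 L/min ÷ 60 = 0.8 L/s.
R = (PIP − Pplat)/V̇ = (33.0 − 12.5) / 0.8 = 20.5/0.8 = 25.625 cmH2O·s/L.
C = Vt/(Pplat − PEEP) = 475.0 / (12.5 − 3) = 475.0/9.5 = 50.0 mL/cmH2O.
τ = R × C = 25.625 × 0.05 L/cmH2O = 1.281 s.
Fraction remaining = e^(−Te/τ) = e^(−1.74/1.281) = 0.2571.
Trapped volume = 475.0 × 0.2571 = 122.12 mL.

122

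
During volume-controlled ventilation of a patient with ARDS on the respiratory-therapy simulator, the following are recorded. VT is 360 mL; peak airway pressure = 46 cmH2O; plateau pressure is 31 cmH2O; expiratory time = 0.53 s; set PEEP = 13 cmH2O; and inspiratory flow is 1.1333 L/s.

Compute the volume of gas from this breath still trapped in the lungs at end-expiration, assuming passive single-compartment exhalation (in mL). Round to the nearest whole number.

R = (PIP − Pplat)/V̇ = (46 − 31) / 1.1333 = 15.0/1.1333 = 13.236 cmH2O·s/L.
C = Vt/(Pplat − PEEP) = 360.0 / (31 − 13) = 360.0/18.0 = 20.0 mL/cmH2O.
τ = R × C = 13.236 × 0.02 L/cmH2O = 0.2647 s.
Fraction remaining = e^(−Te/τ) = e^(−0.53/0.2647) = 0.135.
Trapped volume = 360.0 × 0.135 = 48.6 mL.

49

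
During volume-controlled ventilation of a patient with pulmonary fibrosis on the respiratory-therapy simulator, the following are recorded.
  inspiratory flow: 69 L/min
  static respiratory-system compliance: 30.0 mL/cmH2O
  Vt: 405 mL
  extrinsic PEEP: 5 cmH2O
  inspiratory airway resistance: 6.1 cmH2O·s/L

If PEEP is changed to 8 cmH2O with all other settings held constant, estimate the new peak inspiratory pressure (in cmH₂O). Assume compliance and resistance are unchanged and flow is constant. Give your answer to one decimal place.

28.5

Flow: 69 L/min ÷ 60 = 1.15 L/s.
PIP = Vt/C + R·V̇ + PEEP (constant-flow equation of motion).
Only the baseline term changes: ΔPIP = ΔPEEP = 8 − 5 = 3.0 cmH2O.
Original PIP = 405/30.0 + 6.1×1.15 + 5 = 25.515 cmH2O; new PIP = 25.515 + (3.0) = 28.515 cmH2O.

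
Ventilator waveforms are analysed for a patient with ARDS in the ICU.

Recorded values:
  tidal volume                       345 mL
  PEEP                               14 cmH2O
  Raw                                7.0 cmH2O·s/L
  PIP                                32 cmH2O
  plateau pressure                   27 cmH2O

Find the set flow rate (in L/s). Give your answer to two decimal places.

flow = (PIP − Pplat) / Raw = 5.0 / 7.0 = 0.7143 L/s.

0.71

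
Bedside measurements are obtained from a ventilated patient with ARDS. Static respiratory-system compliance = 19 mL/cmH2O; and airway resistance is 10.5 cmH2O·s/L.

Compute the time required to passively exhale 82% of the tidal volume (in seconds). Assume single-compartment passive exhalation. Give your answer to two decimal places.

0.34

τ = R × C = 10.5 × 19 mL/cmH2O = 10.5 × 0.019 L/cmH2O = 0.1995 s.
Exhaled fraction f = 1 − e^(−t/τ) → t = −τ·ln(1 − f) = −0.1995·ln(0.18) = 0.3421 s.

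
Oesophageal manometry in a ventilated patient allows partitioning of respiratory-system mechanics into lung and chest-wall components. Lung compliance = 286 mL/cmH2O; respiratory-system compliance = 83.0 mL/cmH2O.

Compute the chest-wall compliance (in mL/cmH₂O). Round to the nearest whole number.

1/Ccw = 1/Crs − 1/CL.
1/Ccw = 1/83.0 − 1/286 = 0.008552.
Ccw = 116.93 mL/cmH2O.

117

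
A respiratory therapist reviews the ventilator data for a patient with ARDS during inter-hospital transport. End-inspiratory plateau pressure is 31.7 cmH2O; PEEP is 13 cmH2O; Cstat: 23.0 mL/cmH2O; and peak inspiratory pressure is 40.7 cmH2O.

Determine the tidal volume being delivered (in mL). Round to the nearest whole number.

430

Vt = Cstat × (Pplat − PEEP) = 23.0 × (31.7 − 13) = 23.0 × 18.7 = 430.1 mL.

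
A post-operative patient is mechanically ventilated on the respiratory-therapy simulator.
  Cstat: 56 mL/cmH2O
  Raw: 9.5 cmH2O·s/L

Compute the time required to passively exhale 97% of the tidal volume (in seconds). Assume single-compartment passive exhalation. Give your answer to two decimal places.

1.87

τ = R × C = 9.5 × 56 mL/cmH2O = 9.5 × 0.056 L/cmH2O = 0.532 s.
Exhaled fraction f = 1 − e^(−t/τ) → t = −τ·ln(1 − f) = −0.532·ln(0.03) = 1.865 s.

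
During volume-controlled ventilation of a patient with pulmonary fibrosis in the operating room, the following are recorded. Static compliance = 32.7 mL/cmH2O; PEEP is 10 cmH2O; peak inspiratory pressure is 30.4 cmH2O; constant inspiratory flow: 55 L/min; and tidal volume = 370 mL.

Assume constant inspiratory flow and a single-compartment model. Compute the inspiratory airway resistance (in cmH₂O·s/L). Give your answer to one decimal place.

Flow: 55 L/min ÷ 60 = 0.9167 L/s.
Equation of motion (constant flow): PIP = Vt/C + R·V̇ + PEEP.
R·V̇ = PIP − Vt/C − PEEP = 30.4 − 370/32.7 − 10 = 30.4 − 11.315 − 10 = 9.085 cmH2O.
R = 9.085 / 0.9167 = 9.911 cmH2O·s/L.

9.9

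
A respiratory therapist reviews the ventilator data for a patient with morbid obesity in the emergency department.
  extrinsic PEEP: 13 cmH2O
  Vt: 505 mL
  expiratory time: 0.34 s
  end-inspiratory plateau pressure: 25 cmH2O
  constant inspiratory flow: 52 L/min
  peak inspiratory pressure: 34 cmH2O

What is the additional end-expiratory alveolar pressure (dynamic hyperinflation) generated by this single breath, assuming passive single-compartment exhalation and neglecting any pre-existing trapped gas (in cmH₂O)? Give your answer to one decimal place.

5.5

Flow: 52 L/min ÷ 60 = 0.8667 L/s.
R = (PIP − Pplat)/V̇ = (34 − 25) / 0.8667 = 9.0/0.8667 = 10.384 cmH2O·s/L.
C = Vt/(Pplat − PEEP) = 505.0 / (25 − 13) = 505.0/12.0 = 42.083 mL/cmH2O.
τ = R × C = 10.384 × 0.04208 L/cmH2O = 0.437 s.
Fraction remaining = e^(−Te/τ) = e^(−0.34/0.437) = 0.4593; trapped volume = 505.0 × 0.4593 = 231.95 mL.
Additional alveolar pressure from trapping ≈ V_trapped / C = 231.95 / 42.083 = 5.512 cmH2O.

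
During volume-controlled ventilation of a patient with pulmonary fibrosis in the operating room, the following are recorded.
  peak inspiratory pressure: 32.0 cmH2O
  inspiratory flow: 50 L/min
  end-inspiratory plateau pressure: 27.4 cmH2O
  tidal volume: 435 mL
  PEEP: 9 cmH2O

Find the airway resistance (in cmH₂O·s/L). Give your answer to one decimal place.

Flow: 50 L/min ÷ 60 = 0.8333 L/s.
Raw = (PIP − Pplat) / flow = (32.0 − 27.4) / 0.8333 = 4.6 / 0.8333 = 5.52 cmH2O·s/L.

5.5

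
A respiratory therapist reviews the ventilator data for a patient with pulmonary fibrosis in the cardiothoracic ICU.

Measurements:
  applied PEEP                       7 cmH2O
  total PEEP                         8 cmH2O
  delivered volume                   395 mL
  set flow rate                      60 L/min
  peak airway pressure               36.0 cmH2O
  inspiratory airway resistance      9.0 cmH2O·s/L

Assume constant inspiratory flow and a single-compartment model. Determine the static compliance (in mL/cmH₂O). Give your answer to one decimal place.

20.8

Flow: 60 L/min ÷ 60 = 1 L/s.
Total PEEP = 8 cmH2O (set 7 + intrinsic 1); this is the baseline alveolar pressure.
Equation of motion (constant flow): PIP = Vt/C + R·V̇ + PEEP.
Vt/C = PIP − R·V̇ − PEEP = 36.0 − 9.0×1 − 8 = 36.0 − 9.0 − 8 = 19.0 cmH2O.
C = Vt / 19.0 = 395 / 19.0 = 20.789 mL/cmH2O.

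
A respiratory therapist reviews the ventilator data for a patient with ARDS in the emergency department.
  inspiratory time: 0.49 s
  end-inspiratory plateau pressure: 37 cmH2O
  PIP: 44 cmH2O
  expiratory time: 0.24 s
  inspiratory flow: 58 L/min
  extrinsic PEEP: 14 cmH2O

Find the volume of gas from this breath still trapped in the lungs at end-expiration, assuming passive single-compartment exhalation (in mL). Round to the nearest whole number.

Flow: 58 L/min ÷ 60 = 0.9667 L/s.
Vt = flow × Ti = 0.9667 L/s × 0.49 s × 1000 mL/L = 473.68 mL.
R = (PIP − Pplat)/V̇ = (44 − 37) / 0.9667 = 7.0/0.9667 = 7.241 cmH2O·s/L.
C = Vt/(Pplat − PEEP) = 473.68 / (37 − 14) = 473.68/23.0 = 20.595 mL/cmH2O.
τ = R × C = 7.241 × 0.0206 L/cmH2O = 0.1492 s.
Fraction remaining = e^(−Te/τ) = e^(−0.24/0.1492) = 0.2002.
Trapped volume = 473.68 × 0.2002 = 94.831 mL.

95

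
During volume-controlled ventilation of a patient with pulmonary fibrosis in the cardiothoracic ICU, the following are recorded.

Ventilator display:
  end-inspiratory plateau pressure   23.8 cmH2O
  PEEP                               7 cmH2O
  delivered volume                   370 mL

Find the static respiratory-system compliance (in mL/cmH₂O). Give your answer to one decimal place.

Cstat = Vt / (Pplat − PEEP) = 370 / (23.8 − 7) = 370 / 16.8 = 22.024 mL/cmH2O.

22.0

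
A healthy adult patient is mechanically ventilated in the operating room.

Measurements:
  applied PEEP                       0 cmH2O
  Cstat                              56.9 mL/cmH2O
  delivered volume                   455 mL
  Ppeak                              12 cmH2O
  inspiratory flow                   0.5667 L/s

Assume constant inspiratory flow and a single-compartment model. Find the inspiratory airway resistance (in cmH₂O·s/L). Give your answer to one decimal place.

7.1

Equation of motion (constant flow): PIP = Vt/C + R·V̇ + PEEP.
R·V̇ = PIP − Vt/C − PEEP = 12 − 455/56.9 − 0 = 12 − 7.996 − 0 = 4.004 cmH2O.
R = 4.004 / 0.5667 = 7.065 cmH2O·s/L.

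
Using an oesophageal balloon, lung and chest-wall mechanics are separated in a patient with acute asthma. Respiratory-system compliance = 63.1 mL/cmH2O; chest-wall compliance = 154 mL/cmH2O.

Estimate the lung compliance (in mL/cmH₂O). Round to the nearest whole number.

107

1/CL = 1/Crs − 1/Ccw.
1/CL = 1/63.1 − 1/154 = 0.009354.
CL = 106.91 mL/cmH2O.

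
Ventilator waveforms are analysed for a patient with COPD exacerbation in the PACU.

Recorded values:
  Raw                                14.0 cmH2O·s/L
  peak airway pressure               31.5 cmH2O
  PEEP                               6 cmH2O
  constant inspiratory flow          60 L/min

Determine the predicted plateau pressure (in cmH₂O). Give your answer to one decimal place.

Flow: 60 L/min ÷ 60 = 1 L/s.
Pplat = PIP − Raw × flow = 31.5 − 14.0 × 1 = 31.5 − 14.0 = 17.5 cmH2O.

17.5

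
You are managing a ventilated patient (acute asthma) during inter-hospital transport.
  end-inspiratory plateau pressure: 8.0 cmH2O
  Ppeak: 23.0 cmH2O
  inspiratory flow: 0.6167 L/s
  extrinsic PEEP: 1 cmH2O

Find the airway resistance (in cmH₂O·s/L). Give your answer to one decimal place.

Raw = (PIP − Pplat) / flow = (23.0 − 8.0) / 0.6167 = 15.0 / 0.6167 = 24.323 cmH2O·s/L.

24.3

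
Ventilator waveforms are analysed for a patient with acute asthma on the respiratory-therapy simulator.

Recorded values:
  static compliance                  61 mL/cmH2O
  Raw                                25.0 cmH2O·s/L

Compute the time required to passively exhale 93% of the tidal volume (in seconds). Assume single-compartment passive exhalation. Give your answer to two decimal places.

4.06

τ = R × C = 25.0 × 61 mL/cmH2O = 25.0 × 0.061 L/cmH2O = 1.525 s.
Exhaled fraction f = 1 − e^(−t/τ) → t = −τ·ln(1 − f) = −1.525·ln(0.07) = 4.055 s.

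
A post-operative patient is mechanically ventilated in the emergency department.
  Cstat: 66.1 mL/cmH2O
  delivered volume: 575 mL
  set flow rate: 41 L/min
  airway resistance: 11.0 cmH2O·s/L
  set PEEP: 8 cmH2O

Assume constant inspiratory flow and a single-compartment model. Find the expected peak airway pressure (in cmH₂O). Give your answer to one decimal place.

Flow: 41 L/min ÷ 60 = 0.6833 L/s.
Equation of motion (constant flow): PIP = Vt/C + R·V̇ + PEEP.
PIP = 575/66.1 + 11.0×0.6833 + 8 = 8.699 + 7.516 + 8 = 24.215 cmH2O.

24.2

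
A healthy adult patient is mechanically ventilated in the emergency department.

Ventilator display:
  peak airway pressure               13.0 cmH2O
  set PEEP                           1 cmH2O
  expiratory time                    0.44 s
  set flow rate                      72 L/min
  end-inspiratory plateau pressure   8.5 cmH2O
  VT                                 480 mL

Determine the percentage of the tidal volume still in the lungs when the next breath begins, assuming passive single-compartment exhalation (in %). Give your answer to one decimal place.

Flow: 72 L/min ÷ 60 = 1.2 L/s.
R = (PIP − Pplat)/V̇ = (13.0 − 8.5) / 1.2 = 4.5/1.2 = 3.75 cmH2O·s/L.
C = Vt/(Pplat − PEEP) = 480.0 / (8.5 − 1) = 480.0/7.5 = 64.0 mL/cmH2O.
τ = R × C = 3.75 × 0.064 L/cmH2O = 0.24 s.
Fraction remaining at end-expiration = e^(−Te/τ) = e^(−0.44/0.24) = 0.1599 → 15.99%.

16.0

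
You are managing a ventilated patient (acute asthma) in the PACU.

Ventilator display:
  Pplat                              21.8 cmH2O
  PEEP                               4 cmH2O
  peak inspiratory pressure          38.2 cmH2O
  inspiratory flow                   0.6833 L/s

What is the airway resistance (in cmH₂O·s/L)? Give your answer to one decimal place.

24.0

Raw = (PIP − Pplat) / flow = (38.2 − 21.8) / 0.6833 = 16.4 / 0.6833 = 24.001 cmH2O·s/L.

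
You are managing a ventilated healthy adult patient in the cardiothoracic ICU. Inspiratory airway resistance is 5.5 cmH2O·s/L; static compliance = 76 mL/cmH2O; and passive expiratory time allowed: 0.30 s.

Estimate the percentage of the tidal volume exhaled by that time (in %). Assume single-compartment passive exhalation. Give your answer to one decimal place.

τ = R × C = 5.5 × 76 mL/cmH2O = 5.5 × 0.076 L/cmH2O = 0.418 s.
Passive exhalation: V(t)/V₀ = e^(−t/τ) = e^(−0.30/0.418) = 0.4879.
Fraction exhaled = 1 − 0.4879 = 0.5121 → 51.21%.

51.2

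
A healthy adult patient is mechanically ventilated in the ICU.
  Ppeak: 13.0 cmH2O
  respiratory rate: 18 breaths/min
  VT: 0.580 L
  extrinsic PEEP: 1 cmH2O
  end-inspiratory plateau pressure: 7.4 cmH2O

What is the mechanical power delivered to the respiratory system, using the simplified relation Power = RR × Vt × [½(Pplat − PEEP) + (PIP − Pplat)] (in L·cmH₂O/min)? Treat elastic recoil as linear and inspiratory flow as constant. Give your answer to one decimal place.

Per-breath work = Vt × [½(Pplat−PEEP) + (PIP−Pplat)] = 0.580 × [0.5×6.4 + 5.6] = 0.580 × 8.8 = 5.104 L·cmH2O.
Power = 18 × 5.104 = 91.872 L·cmH2O/min.

91.9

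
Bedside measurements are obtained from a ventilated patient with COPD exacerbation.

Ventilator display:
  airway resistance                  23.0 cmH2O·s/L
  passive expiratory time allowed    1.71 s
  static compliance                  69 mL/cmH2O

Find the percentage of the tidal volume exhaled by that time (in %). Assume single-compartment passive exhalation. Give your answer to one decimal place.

66.0

τ = R × C = 23.0 × 69 mL/cmH2O = 23.0 × 0.069 L/cmH2O = 1.587 s.
Passive exhalation: V(t)/V₀ = e^(−t/τ) = e^(−1.71/1.587) = 0.3404.
Fraction exhaled = 1 − 0.3404 = 0.6596 → 65.96%.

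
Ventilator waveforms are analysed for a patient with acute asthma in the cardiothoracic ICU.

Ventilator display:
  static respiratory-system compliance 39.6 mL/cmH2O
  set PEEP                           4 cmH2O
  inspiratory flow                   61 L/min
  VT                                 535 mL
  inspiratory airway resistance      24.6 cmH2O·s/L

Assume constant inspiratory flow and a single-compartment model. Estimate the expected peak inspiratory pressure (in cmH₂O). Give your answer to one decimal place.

Flow: 61 L/min ÷ 60 = 1.0167 L/s.
Equation of motion (constant flow): PIP = Vt/C + R·V̇ + PEEP.
PIP = 535/39.6 + 24.6×1.0167 + 4 = 13.51 + 25.011 + 4 = 42.521 cmH2O.

42.5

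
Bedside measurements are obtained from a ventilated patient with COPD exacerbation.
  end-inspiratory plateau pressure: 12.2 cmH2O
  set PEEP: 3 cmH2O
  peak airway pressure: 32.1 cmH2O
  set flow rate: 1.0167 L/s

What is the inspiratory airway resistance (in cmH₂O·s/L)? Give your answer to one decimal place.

Raw = (PIP − Pplat) / flow = (32.1 − 12.2) / 1.0167 = 19.9 / 1.0167 = 19.573 cmH2O·s/L.

19.6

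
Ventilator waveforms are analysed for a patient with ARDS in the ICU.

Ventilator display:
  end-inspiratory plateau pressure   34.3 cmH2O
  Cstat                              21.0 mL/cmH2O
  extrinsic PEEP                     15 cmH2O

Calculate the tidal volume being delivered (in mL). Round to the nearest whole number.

Vt = Cstat × (Pplat − PEEP) = 21.0 × (34.3 − 15) = 21.0 × 19.3 = 405.3 mL.

405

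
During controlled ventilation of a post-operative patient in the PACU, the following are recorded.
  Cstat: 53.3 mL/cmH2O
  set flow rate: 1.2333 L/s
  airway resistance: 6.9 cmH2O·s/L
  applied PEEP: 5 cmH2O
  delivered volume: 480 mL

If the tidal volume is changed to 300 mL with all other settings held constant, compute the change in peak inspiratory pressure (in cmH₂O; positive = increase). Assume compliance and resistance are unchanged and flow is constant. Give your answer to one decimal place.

-3.4

PIP = Vt/C + R·V̇ + PEEP (constant-flow equation of motion).
Only the elastic term changes: ΔPIP = ΔVt / C = (300 − 480) / 53.3 = -3.377 cmH2O.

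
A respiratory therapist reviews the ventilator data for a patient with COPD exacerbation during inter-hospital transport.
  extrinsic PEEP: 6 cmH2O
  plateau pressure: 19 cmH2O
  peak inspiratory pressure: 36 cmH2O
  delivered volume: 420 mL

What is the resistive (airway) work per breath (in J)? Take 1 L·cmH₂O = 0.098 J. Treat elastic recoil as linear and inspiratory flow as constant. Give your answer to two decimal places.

0.70

With constant inspiratory flow the resistive pressure is constant at PIP − Pplat = 36 − 19 = 17.0 cmH2O, so resistive work = 17.0 × 0.420 = 7.14 L·cmH2O.
× 0.098 J/(L·cmH2O) → 0.6997 J.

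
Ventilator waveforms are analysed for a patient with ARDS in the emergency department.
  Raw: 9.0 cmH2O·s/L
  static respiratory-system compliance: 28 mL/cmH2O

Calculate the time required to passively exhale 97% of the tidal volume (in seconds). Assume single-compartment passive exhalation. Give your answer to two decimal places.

τ = R × C = 9.0 × 28 mL/cmH2O = 9.0 × 0.028 L/cmH2O = 0.252 s.
Exhaled fraction f = 1 − e^(−t/τ) → t = −τ·ln(1 − f) = −0.252·ln(0.03) = 0.8837 s.

0.88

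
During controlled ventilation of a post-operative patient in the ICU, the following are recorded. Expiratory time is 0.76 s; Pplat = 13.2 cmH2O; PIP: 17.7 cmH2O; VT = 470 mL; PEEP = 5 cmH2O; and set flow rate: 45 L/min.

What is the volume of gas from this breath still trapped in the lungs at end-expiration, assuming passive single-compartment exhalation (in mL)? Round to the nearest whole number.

52

Flow: 45 L/min ÷ 60 = 0.75 L/s.
R = (PIP − Pplat)/V̇ = (17.7 − 13.2) / 0.75 = 4.5/0.75 = 6.0 cmH2O·s/L.
C = Vt/(Pplat − PEEP) = 470.0 / (13.2 − 5) = 470.0/8.2 = 57.317 mL/cmH2O.
τ = R × C = 6.0 × 0.05732 L/cmH2O = 0.3439 s.
Fraction remaining = e^(−Te/τ) = e^(−0.76/0.3439) = 0.1097.
Trapped volume = 470.0 × 0.1097 = 51.559 mL.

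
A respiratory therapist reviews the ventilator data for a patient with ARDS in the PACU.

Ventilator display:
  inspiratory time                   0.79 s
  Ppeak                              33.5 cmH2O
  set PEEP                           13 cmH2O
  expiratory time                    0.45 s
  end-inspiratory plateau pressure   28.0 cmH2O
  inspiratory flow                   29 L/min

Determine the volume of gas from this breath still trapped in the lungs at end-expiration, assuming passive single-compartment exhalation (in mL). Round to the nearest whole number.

Flow: 29 L/min ÷ 60 = 0.4833 L/s.
Vt = flow × Ti = 0.4833 L/s × 0.79 s × 1000 mL/L = 381.81 mL.
R = (PIP − Pplat)/V̇ = (33.5 − 28.0) / 0.4833 = 5.5/0.4833 = 11.38 cmH2O·s/L.
C = Vt/(Pplat − PEEP) = 381.81 / (28.0 − 13) = 381.81/15.0 = 25.454 mL/cmH2O.
τ = R × C = 11.38 × 0.02545 L/cmH2O = 0.2896 s.
Fraction remaining = e^(−Te/τ) = e^(−0.45/0.2896) = 0.2114.
Trapped volume = 381.81 × 0.2114 = 80.715 mL.

81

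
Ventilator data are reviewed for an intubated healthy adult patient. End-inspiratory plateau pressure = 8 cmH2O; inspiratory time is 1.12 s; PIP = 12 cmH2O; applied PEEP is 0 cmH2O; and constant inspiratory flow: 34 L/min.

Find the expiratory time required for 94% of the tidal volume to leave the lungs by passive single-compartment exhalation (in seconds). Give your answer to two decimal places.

Flow: 34 L/min ÷ 60 = 0.5667 L/s.
Vt = flow × Ti = 0.5667 L/s × 1.12 s × 1000 mL/L = 634.7 mL.
R = (PIP − Pplat)/V̇ = (12 − 8) / 0.5667 = 4.0/0.5667 = 7.058 cmH2O·s/L.
C = Vt/(Pplat − PEEP) = 634.7 / (8 − 0) = 634.7/8.0 = 79.338 mL/cmH2O.
τ = R × C = 7.058 × 0.07934 L/cmH2O = 0.56 s.
t = −τ·ln(1 − 0.94) = −0.56·ln(0.06) = 1.576 s.

1.58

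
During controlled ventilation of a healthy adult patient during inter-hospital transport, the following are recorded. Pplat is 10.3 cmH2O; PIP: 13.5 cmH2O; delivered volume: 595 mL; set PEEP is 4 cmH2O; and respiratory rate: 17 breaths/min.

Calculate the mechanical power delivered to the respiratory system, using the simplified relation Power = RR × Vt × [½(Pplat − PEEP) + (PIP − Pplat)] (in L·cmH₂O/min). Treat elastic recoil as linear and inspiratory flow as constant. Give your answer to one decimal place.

Per-breath work = Vt × [½(Pplat−PEEP) + (PIP−Pplat)] = 0.595 × [0.5×6.3 + 3.2] = 0.595 × 6.35 = 3.778 L·cmH2O.
Power = 17 × 3.778 = 64.226 L·cmH2O/min.

64.2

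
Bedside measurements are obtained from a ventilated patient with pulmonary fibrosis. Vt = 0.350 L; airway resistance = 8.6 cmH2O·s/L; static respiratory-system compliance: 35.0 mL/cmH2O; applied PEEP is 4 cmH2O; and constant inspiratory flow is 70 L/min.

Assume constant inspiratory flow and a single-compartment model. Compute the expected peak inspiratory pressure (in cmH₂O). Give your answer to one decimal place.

24.0

Flow: 70 L/min ÷ 60 = 1.1667 L/s.
Equation of motion (constant flow): PIP = Vt/C + R·V̇ + PEEP.
PIP = 350/35.0 + 8.6×1.1667 + 4 = 10.0 + 10.034 + 4 = 24.034 cmH2O.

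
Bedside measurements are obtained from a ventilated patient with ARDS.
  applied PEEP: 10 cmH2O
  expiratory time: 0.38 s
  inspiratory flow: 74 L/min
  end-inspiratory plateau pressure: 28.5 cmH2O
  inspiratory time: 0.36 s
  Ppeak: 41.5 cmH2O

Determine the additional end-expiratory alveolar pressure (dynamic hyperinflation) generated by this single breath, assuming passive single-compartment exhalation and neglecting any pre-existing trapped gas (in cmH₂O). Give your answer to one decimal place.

4.1

Flow: 74 L/min ÷ 60 = 1.2333 L/s.
Vt = flow × Ti = 1.2333 L/s × 0.36 s × 1000 mL/L = 443.99 mL.
R = (PIP − Pplat)/V̇ = (41.5 − 28.5) / 1.2333 = 13.0/1.2333 = 10.541 cmH2O·s/L.
C = Vt/(Pplat − PEEP) = 443.99 / (28.5 − 10) = 443.99/18.5 = 23.999 mL/cmH2O.
τ = R × C = 10.541 × 0.024 L/cmH2O = 0.253 s.
Fraction remaining = e^(−Te/τ) = e^(−0.38/0.253) = 0.2227; trapped volume = 443.99 × 0.2227 = 98.877 mL.
Additional alveolar pressure from trapping ≈ V_trapped / C = 98.877 / 23.999 = 4.12 cmH2O.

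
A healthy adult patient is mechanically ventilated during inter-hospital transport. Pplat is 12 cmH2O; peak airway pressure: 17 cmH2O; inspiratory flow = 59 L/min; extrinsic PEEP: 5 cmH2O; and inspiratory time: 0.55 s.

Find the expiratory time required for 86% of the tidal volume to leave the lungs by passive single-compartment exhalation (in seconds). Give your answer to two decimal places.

Flow: 59 L/min ÷ 60 = 0.9833 L/s.
Vt = flow × Ti = 0.9833 L/s × 0.55 s × 1000 mL/L = 540.82 mL.
R = (PIP − Pplat)/V̇ = (17 − 12) / 0.9833 = 5.0/0.9833 = 5.085 cmH2O·s/L.
C = Vt/(Pplat − PEEP) = 540.82 / (12 − 5) = 540.82/7.0 = 77.26 mL/cmH2O.
τ = R × C = 5.085 × 0.07726 L/cmH2O = 0.3929 s.
t = −τ·ln(1 − 0.86) = −0.3929·ln(0.14) = 0.7725 s.

0.77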